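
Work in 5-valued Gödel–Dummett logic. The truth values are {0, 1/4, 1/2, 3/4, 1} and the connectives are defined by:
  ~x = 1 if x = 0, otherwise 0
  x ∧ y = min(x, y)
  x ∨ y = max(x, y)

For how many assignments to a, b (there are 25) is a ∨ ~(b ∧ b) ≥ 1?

9

value 1: 9 assignments (counts)
value 3/4: 4 assignments
value 1/2: 4 assignments
value 1/4: 4 assignments
value 0: 4 assignments
So 9 of the 25 assignments meet the threshold.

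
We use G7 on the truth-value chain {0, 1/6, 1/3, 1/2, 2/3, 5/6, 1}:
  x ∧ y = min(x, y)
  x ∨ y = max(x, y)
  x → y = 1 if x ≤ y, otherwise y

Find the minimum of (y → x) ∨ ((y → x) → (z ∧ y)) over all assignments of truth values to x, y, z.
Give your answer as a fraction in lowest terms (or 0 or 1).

1/6

Take x = 1/6, y = 1/3, z = 0:
y → x = 1/3 → 1/6 = 1/6
y → x = 1/3 → 1/6 = 1/6
z ∧ y = 0 ∧ 1/3 = 0
(y → x) → (z ∧ y) = 1/6 → 0 = 0
(y → x) ∨ ((y → x) → (z ∧ y)) = 1/6 ∨ 0 = 1/6
No assignment yields a value below 1/6, so this is the minimum.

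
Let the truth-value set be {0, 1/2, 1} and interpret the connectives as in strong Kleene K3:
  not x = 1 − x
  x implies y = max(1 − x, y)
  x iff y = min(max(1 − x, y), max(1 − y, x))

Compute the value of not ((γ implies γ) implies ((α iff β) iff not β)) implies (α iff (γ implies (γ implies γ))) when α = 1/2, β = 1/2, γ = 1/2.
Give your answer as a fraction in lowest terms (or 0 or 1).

γ implies γ = 1/2 implies 1/2 = 1/2
α iff β = 1/2 iff 1/2 = 1/2
not β = not 1/2 = 1/2
(α iff β) iff not β = 1/2 iff 1/2 = 1/2
(γ implies γ) implies ((α iff β) iff not β) = 1/2 implies 1/2 = 1/2
not ((γ implies γ) implies ((α iff β) iff not β)) = not 1/2 = 1/2
γ implies γ = 1/2 implies 1/2 = 1/2
γ implies (γ implies γ) = 1/2 implies 1/2 = 1/2
α iff (γ implies (γ implies γ)) = 1/2 iff 1/2 = 1/2
not ((γ implies γ) implies ((α iff β) iff not β)) implies (α iff (γ implies (γ implies γ))) = 1/2 implies 1/2 = 1/2

1/2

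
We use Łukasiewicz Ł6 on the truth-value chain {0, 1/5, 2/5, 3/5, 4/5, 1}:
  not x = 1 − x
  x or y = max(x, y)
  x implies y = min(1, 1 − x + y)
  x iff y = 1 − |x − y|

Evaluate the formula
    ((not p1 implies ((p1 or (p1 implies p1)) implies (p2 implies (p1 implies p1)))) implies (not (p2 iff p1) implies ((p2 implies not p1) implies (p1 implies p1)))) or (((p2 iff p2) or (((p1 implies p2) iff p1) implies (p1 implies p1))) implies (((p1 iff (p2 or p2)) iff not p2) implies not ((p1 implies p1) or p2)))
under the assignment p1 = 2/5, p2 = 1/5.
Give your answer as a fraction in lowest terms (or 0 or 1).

not p1 = not 2/5 = 3/5
p1 implies p1 = 2/5 implies 2/5 = 1
p1 or (p1 implies p1) = 2/5 or 1 = 1
p1 implies p1 = 2/5 implies 2/5 = 1
p2 implies (p1 implies p1) = 1/5 implies 1 = 1
(p1 or (p1 implies p1)) implies (p2 implies (p1 implies p1)) = 1 implies 1 = 1
not p1 implies ((p1 or (p1 implies p1)) implies (p2 implies (p1 implies p1))) = 3/5 implies 1 = 1
p2 iff p1 = 1/5 iff 2/5 = 4/5
not (p2 iff p1) = not 4/5 = 1/5
not p1 = not 2/5 = 3/5
p2 implies not p1 = 1/5 implies 3/5 = 1
p1 implies p1 = 2/5 implies 2/5 = 1
(p2 implies not p1) implies (p1 implies p1) = 1 implies 1 = 1
not (p2 iff p1) implies ((p2 implies not p1) implies (p1 implies p1)) = 1/5 implies 1 = 1
(not p1 implies ((p1 or (p1 implies p1)) implies (p2 implies (p1 implies p1)))) implies (not (p2 iff p1) implies ((p2 implies not p1) implies (p1 implies p1))) = 1 implies 1 = 1
p2 iff p2 = 1/5 iff 1/5 = 1
p1 implies p2 = 2/5 implies 1/5 = 4/5
(p1 implies p2) iff p1 = 4/5 iff 2/5 = 3/5
p1 implies p1 = 2/5 implies 2/5 = 1
((p1 implies p2) iff p1) implies (p1 implies p1) = 3/5 implies 1 = 1
(p2 iff p2) or (((p1 implies p2) iff p1) implies (p1 implies p1)) = 1 or 1 = 1
p2 or p2 = 1/5 or 1/5 = 1/5
p1 iff (p2 or p2) = 2/5 iff 1/5 = 4/5
not p2 = not 1/5 = 4/5
(p1 iff (p2 or p2)) iff not p2 = 4/5 iff 4/5 = 1
p1 implies p1 = 2/5 implies 2/5 = 1
(p1 implies p1) or p2 = 1 or 1/5 = 1
not ((p1 implies p1) or p2) = not 1 = 0
((p1 iff (p2 or p2)) iff not p2) implies not ((p1 implies p1) or p2) = 1 implies 0 = 0
((p2 iff p2) or (((p1 implies p2) iff p1) implies (p1 implies p1))) implies (((p1 iff (p2 or p2)) iff not p2) implies not ((p1 implies p1) or p2)) = 1 implies 0 = 0
((not p1 implies ((p1 or (p1 implies p1)) implies (p2 implies (p1 implies p1)))) implies (not (p2 iff p1) implies ((p2 implies not p1) implies (p1 implies p1)))) or (((p2 iff p2) or (((p1 implies p2) iff p1) implies (p1 implies p1))) implies (((p1 iff (p2 or p2)) iff not p2) implies not ((p1 implies p1) or p2))) = 1 or 0 = 1

1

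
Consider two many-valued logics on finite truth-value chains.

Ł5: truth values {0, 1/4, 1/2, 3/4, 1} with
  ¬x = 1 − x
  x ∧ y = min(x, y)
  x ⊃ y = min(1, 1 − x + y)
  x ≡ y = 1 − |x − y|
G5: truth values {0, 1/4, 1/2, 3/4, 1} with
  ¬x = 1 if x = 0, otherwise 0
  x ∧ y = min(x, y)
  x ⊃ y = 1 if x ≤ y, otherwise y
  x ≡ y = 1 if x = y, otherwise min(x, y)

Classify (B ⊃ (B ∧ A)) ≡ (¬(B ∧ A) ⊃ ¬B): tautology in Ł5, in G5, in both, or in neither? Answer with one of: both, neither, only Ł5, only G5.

only Ł5

In Ł5: every assignment gives 1 — tautology.
In G5: at A = 1/4, B = 1/2 the value is 1/4 — not a tautology.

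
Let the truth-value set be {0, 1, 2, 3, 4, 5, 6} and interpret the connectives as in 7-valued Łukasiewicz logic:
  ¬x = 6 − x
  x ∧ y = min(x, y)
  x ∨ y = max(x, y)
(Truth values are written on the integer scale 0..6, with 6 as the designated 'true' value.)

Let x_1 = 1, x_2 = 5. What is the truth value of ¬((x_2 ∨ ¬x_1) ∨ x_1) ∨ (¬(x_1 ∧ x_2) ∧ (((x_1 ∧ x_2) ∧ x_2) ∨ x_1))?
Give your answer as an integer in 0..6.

¬x_1 = ¬1 = 5
x_2 ∨ ¬x_1 = 5 ∨ 5 = 5
(x_2 ∨ ¬x_1) ∨ x_1 = 5 ∨ 1 = 5
¬((x_2 ∨ ¬x_1) ∨ x_1) = ¬5 = 1
x_1 ∧ x_2 = 1 ∧ 5 = 1
¬(x_1 ∧ x_2) = ¬1 = 5
x_1 ∧ x_2 = 1 ∧ 5 = 1
(x_1 ∧ x_2) ∧ x_2 = 1 ∧ 5 = 1
((x_1 ∧ x_2) ∧ x_2) ∨ x_1 = 1 ∨ 1 = 1
¬(x_1 ∧ x_2) ∧ (((x_1 ∧ x_2) ∧ x_2) ∨ x_1) = 5 ∧ 1 = 1
¬((x_2 ∨ ¬x_1) ∨ x_1) ∨ (¬(x_1 ∧ x_2) ∧ (((x_1 ∧ x_2) ∧ x_2) ∨ x_1)) = 1 ∨ 1 = 1

1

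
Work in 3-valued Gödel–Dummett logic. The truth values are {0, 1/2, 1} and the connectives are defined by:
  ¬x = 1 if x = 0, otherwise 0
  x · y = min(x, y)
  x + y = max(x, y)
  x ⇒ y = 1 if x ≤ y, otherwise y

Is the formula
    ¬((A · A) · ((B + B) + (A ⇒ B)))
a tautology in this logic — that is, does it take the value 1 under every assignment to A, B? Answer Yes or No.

Counterexample: take A = 1/2, B = 1/2.
A · A = 1/2 · 1/2 = 1/2
B + B = 1/2 + 1/2 = 1/2
A ⇒ B = 1/2 ⇒ 1/2 = 1
(B + B) + (A ⇒ B) = 1/2 + 1 = 1
(A · A) · ((B + B) + (A ⇒ B)) = 1/2 · 1 = 1/2
¬((A · A) · ((B + B) + (A ⇒ B))) = ¬1/2 = 0
This gives 0 ≠ 1.

No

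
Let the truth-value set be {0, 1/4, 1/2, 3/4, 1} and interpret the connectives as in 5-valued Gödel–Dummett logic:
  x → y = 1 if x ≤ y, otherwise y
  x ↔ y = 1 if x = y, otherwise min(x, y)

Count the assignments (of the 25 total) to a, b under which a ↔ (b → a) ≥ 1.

value 1: 15 assignments (counts)
value 3/4: 4 assignments
value 1/2: 3 assignments
value 1/4: 2 assignments
value 0: 1 assignment
So 15 of the 25 assignments meet the threshold.

15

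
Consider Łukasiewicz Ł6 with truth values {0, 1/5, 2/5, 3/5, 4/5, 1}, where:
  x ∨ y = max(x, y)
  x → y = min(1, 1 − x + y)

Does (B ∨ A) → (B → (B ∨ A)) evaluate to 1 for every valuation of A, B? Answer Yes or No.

Yes

At A = 1, B = 2/5, for instance:
B ∨ A = 2/5 ∨ 1 = 1
B → (B ∨ A) = 2/5 → 1 = 1
(B ∨ A) → (B → (B ∨ A)) = 1 → 1 = 1
and checking the remaining 35 assignments likewise gives ≥ 1 in every case.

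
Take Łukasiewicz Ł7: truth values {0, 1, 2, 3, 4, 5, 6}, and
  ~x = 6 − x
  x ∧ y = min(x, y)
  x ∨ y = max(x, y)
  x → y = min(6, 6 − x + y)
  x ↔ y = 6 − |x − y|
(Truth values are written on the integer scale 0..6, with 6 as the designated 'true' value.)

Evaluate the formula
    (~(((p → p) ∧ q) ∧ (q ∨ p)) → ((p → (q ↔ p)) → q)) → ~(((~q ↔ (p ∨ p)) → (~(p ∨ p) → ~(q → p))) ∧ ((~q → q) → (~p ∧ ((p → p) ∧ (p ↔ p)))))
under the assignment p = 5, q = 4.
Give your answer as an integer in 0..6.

p → p = 5 → 5 = 6
(p → p) ∧ q = 6 ∧ 4 = 4
q ∨ p = 4 ∨ 5 = 5
((p → p) ∧ q) ∧ (q ∨ p) = 4 ∧ 5 = 4
~(((p → p) ∧ q) ∧ (q ∨ p)) = ~4 = 2
q ↔ p = 4 ↔ 5 = 5
p → (q ↔ p) = 5 → 5 = 6
(p → (q ↔ p)) → q = 6 → 4 = 4
~(((p → p) ∧ q) ∧ (q ∨ p)) → ((p → (q ↔ p)) → q) = 2 → 4 = 6
~q = ~4 = 2
p ∨ p = 5 ∨ 5 = 5
~q ↔ (p ∨ p) = 2 ↔ 5 = 3
p ∨ p = 5 ∨ 5 = 5
~(p ∨ p) = ~5 = 1
q → p = 4 → 5 = 6
~(q → p) = ~6 = 0
~(p ∨ p) → ~(q → p) = 1 → 0 = 5
(~q ↔ (p ∨ p)) → (~(p ∨ p) → ~(q → p)) = 3 → 5 = 6
~q = ~4 = 2
~q → q = 2 → 4 = 6
~p = ~5 = 1
p → p = 5 → 5 = 6
p ↔ p = 5 ↔ 5 = 6
(p → p) ∧ (p ↔ p) = 6 ∧ 6 = 6
~p ∧ ((p → p) ∧ (p ↔ p)) = 1 ∧ 6 = 1
(~q → q) → (~p ∧ ((p → p) ∧ (p ↔ p))) = 6 → 1 = 1
((~q ↔ (p ∨ p)) → (~(p ∨ p) → ~(q → p))) ∧ ((~q → q) → (~p ∧ ((p → p) ∧ (p ↔ p)))) = 6 ∧ 1 = 1
~(((~q ↔ (p ∨ p)) → (~(p ∨ p) → ~(q → p))) ∧ ((~q → q) → (~p ∧ ((p → p) ∧ (p ↔ p))))) = ~1 = 5
(~(((p → p) ∧ q) ∧ (q ∨ p)) → ((p → (q ↔ p)) → q)) → ~(((~q ↔ (p ∨ p)) → (~(p ∨ p) → ~(q → p))) ∧ ((~q → q) → (~p ∧ ((p → p) ∧ (p ↔ p))))) = 6 → 5 = 5

5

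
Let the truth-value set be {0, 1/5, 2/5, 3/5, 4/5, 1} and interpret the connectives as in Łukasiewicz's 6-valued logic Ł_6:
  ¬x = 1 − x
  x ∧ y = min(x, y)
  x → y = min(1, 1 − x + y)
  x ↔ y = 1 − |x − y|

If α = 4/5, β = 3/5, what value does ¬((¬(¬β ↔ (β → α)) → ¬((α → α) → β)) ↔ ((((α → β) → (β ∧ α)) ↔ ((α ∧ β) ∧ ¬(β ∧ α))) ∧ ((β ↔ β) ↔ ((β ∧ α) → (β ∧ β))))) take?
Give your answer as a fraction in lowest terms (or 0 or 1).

1/5

¬β = ¬3/5 = 2/5
β → α = 3/5 → 4/5 = 1
¬β ↔ (β → α) = 2/5 ↔ 1 = 2/5
¬(¬β ↔ (β → α)) = ¬2/5 = 3/5
α → α = 4/5 → 4/5 = 1
(α → α) → β = 1 → 3/5 = 3/5
¬((α → α) → β) = ¬3/5 = 2/5
¬(¬β ↔ (β → α)) → ¬((α → α) → β) = 3/5 → 2/5 = 4/5
α → β = 4/5 → 3/5 = 4/5
β ∧ α = 3/5 ∧ 4/5 = 3/5
(α → β) → (β ∧ α) = 4/5 → 3/5 = 4/5
α ∧ β = 4/5 ∧ 3/5 = 3/5
β ∧ α = 3/5 ∧ 4/5 = 3/5
¬(β ∧ α) = ¬3/5 = 2/5
(α ∧ β) ∧ ¬(β ∧ α) = 3/5 ∧ 2/5 = 2/5
((α → β) → (β ∧ α)) ↔ ((α ∧ β) ∧ ¬(β ∧ α)) = 4/5 ↔ 2/5 = 3/5
β ↔ β = 3/5 ↔ 3/5 = 1
β ∧ α = 3/5 ∧ 4/5 = 3/5
β ∧ β = 3/5 ∧ 3/5 = 3/5
(β ∧ α) → (β ∧ β) = 3/5 → 3/5 = 1
(β ↔ β) ↔ ((β ∧ α) → (β ∧ β)) = 1 ↔ 1 = 1
(((α → β) → (β ∧ α)) ↔ ((α ∧ β) ∧ ¬(β ∧ α))) ∧ ((β ↔ β) ↔ ((β ∧ α) → (β ∧ β))) = 3/5 ∧ 1 = 3/5
(¬(¬β ↔ (β → α)) → ¬((α → α) → β)) ↔ ((((α → β) → (β ∧ α)) ↔ ((α ∧ β) ∧ ¬(β ∧ α))) ∧ ((β ↔ β) ↔ ((β ∧ α) → (β ∧ β)))) = 4/5 ↔ 3/5 = 4/5
¬((¬(¬β ↔ (β → α)) → ¬((α → α) → β)) ↔ ((((α → β) → (β ∧ α)) ↔ ((α ∧ β) ∧ ¬(β ∧ α))) ∧ ((β ↔ β) ↔ ((β ∧ α) → (β ∧ β))))) = ¬4/5 = 1/5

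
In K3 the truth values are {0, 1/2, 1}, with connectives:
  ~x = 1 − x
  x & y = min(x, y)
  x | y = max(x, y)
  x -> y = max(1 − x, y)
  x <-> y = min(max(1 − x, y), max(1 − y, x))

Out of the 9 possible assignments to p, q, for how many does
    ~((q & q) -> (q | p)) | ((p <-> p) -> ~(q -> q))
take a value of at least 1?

0

p = 0, q = 0 ↦ 0  <
p = 0, q = 1/2 ↦ 1/2  <
p = 0, q = 1 ↦ 0  <
p = 1/2, q = 0 ↦ 1/2  <
p = 1/2, q = 1/2 ↦ 1/2  <
p = 1/2, q = 1 ↦ 1/2  <
p = 1, q = 0 ↦ 0  <
p = 1, q = 1/2 ↦ 1/2  <
p = 1, q = 1 ↦ 0  <
So 0 of the 9 assignments meet the threshold.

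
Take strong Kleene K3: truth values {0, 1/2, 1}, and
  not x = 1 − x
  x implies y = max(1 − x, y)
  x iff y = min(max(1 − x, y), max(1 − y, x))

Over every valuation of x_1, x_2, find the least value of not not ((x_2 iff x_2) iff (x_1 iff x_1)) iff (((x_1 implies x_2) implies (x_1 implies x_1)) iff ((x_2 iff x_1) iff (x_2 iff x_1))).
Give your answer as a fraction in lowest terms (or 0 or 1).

1/2

Take x_1 = 0, x_2 = 1/2:
x_2 iff x_2 = 1/2 iff 1/2 = 1/2
x_1 iff x_1 = 0 iff 0 = 1
(x_2 iff x_2) iff (x_1 iff x_1) = 1/2 iff 1 = 1/2
not ((x_2 iff x_2) iff (x_1 iff x_1)) = not 1/2 = 1/2
not not ((x_2 iff x_2) iff (x_1 iff x_1)) = not 1/2 = 1/2
x_1 implies x_2 = 0 implies 1/2 = 1
x_1 implies x_1 = 0 implies 0 = 1
(x_1 implies x_2) implies (x_1 implies x_1) = 1 implies 1 = 1
x_2 iff x_1 = 1/2 iff 0 = 1/2
x_2 iff x_1 = 1/2 iff 0 = 1/2
(x_2 iff x_1) iff (x_2 iff x_1) = 1/2 iff 1/2 = 1/2
((x_1 implies x_2) implies (x_1 implies x_1)) iff ((x_2 iff x_1) iff (x_2 iff x_1)) = 1 iff 1/2 = 1/2
not not ((x_2 iff x_2) iff (x_1 iff x_1)) iff (((x_1 implies x_2) implies (x_1 implies x_1)) iff ((x_2 iff x_1) iff (x_2 iff x_1))) = 1/2 iff 1/2 = 1/2
No assignment yields a value below 1/2, so this is the minimum.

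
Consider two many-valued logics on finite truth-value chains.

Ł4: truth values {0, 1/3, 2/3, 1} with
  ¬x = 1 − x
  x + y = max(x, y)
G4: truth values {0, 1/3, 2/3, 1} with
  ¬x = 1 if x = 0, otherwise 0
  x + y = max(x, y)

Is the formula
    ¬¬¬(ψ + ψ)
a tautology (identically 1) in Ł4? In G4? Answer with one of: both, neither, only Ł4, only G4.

neither

In Ł4: at ψ = 1/3 the value is 2/3 — not a tautology.
In G4: at ψ = 1/3 the value is 0 — not a tautology.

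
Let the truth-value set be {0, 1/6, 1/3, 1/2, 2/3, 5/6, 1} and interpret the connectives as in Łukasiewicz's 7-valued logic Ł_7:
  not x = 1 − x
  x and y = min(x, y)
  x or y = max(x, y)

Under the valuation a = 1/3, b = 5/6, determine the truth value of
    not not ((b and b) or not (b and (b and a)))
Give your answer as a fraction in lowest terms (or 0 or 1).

b and b = 5/6 and 5/6 = 5/6
b and a = 5/6 and 1/3 = 1/3
b and (b and a) = 5/6 and 1/3 = 1/3
not (b and (b and a)) = not 1/3 = 2/3
(b and b) or not (b and (b and a)) = 5/6 or 2/3 = 5/6
not ((b and b) or not (b and (b and a))) = not 5/6 = 1/6
not not ((b and b) or not (b and (b and a))) = not 1/6 = 5/6

5/6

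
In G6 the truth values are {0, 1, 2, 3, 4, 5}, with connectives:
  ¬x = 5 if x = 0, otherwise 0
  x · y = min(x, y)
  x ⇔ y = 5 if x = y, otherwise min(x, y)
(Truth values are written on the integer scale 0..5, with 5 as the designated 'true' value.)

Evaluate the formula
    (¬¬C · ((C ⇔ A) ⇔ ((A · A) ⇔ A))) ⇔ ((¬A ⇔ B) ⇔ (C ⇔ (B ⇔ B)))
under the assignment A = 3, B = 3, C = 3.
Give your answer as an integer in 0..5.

¬C = ¬3 = 0
¬¬C = ¬0 = 5
C ⇔ A = 3 ⇔ 3 = 5
A · A = 3 · 3 = 3
(A · A) ⇔ A = 3 ⇔ 3 = 5
(C ⇔ A) ⇔ ((A · A) ⇔ A) = 5 ⇔ 5 = 5
¬¬C · ((C ⇔ A) ⇔ ((A · A) ⇔ A)) = 5 · 5 = 5
¬A = ¬3 = 0
¬A ⇔ B = 0 ⇔ 3 = 0
B ⇔ B = 3 ⇔ 3 = 5
C ⇔ (B ⇔ B) = 3 ⇔ 5 = 3
(¬A ⇔ B) ⇔ (C ⇔ (B ⇔ B)) = 0 ⇔ 3 = 0
(¬¬C · ((C ⇔ A) ⇔ ((A · A) ⇔ A))) ⇔ ((¬A ⇔ B) ⇔ (C ⇔ (B ⇔ B))) = 5 ⇔ 0 = 0

0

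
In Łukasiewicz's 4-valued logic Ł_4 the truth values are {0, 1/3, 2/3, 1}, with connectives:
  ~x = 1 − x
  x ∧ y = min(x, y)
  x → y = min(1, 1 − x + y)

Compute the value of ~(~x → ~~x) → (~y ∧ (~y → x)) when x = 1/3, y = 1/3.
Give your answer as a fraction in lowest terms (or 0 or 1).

1

~x = ~1/3 = 2/3
~x = ~1/3 = 2/3
~~x = ~2/3 = 1/3
~x → ~~x = 2/3 → 1/3 = 2/3
~(~x → ~~x) = ~2/3 = 1/3
~y = ~1/3 = 2/3
~y = ~1/3 = 2/3
~y → x = 2/3 → 1/3 = 2/3
~y ∧ (~y → x) = 2/3 ∧ 2/3 = 2/3
~(~x → ~~x) → (~y ∧ (~y → x)) = 1/3 → 2/3 = 1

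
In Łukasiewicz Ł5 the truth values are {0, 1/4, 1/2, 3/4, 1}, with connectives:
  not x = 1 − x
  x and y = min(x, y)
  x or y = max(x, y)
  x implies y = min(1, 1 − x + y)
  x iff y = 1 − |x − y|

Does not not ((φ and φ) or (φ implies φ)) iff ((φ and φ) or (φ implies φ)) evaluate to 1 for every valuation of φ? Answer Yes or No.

φ = 0 ↦ 1
φ = 1/4 ↦ 1
φ = 1/2 ↦ 1
φ = 3/4 ↦ 1
φ = 1 ↦ 1
Every assignment gives a value ≥ 1.

Yes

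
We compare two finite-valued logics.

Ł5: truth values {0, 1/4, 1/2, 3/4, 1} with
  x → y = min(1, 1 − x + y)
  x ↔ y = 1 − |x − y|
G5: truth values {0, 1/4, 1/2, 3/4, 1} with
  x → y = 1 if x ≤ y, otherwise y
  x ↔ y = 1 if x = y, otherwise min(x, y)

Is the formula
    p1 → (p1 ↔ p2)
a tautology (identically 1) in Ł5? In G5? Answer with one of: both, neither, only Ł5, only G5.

In Ł5: at p1 = 3/4, p2 = 0 the value is 1/2 — not a tautology.
In G5: at p1 = 1/4, p2 = 0 the value is 0 — not a tautology.

neither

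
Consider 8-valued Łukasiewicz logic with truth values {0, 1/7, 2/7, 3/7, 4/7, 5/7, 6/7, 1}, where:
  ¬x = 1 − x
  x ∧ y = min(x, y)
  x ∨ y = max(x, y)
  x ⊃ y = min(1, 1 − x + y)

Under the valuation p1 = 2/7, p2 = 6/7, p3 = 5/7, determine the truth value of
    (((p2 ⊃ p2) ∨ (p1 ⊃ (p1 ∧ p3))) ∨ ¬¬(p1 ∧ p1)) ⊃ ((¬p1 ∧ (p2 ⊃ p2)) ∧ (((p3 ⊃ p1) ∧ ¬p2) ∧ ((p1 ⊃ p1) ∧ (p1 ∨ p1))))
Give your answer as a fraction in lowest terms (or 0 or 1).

1/7

p2 ⊃ p2 = 6/7 ⊃ 6/7 = 1
p1 ∧ p3 = 2/7 ∧ 5/7 = 2/7
p1 ⊃ (p1 ∧ p3) = 2/7 ⊃ 2/7 = 1
(p2 ⊃ p2) ∨ (p1 ⊃ (p1 ∧ p3)) = 1 ∨ 1 = 1
p1 ∧ p1 = 2/7 ∧ 2/7 = 2/7
¬(p1 ∧ p1) = ¬2/7 = 5/7
¬¬(p1 ∧ p1) = ¬5/7 = 2/7
((p2 ⊃ p2) ∨ (p1 ⊃ (p1 ∧ p3))) ∨ ¬¬(p1 ∧ p1) = 1 ∨ 2/7 = 1
¬p1 = ¬2/7 = 5/7
p2 ⊃ p2 = 6/7 ⊃ 6/7 = 1
¬p1 ∧ (p2 ⊃ p2) = 5/7 ∧ 1 = 5/7
p3 ⊃ p1 = 5/7 ⊃ 2/7 = 4/7
¬p2 = ¬6/7 = 1/7
(p3 ⊃ p1) ∧ ¬p2 = 4/7 ∧ 1/7 = 1/7
p1 ⊃ p1 = 2/7 ⊃ 2/7 = 1
p1 ∨ p1 = 2/7 ∨ 2/7 = 2/7
(p1 ⊃ p1) ∧ (p1 ∨ p1) = 1 ∧ 2/7 = 2/7
((p3 ⊃ p1) ∧ ¬p2) ∧ ((p1 ⊃ p1) ∧ (p1 ∨ p1)) = 1/7 ∧ 2/7 = 1/7
(¬p1 ∧ (p2 ⊃ p2)) ∧ (((p3 ⊃ p1) ∧ ¬p2) ∧ ((p1 ⊃ p1) ∧ (p1 ∨ p1))) = 5/7 ∧ 1/7 = 1/7
(((p2 ⊃ p2) ∨ (p1 ⊃ (p1 ∧ p3))) ∨ ¬¬(p1 ∧ p1)) ⊃ ((¬p1 ∧ (p2 ⊃ p2)) ∧ (((p3 ⊃ p1) ∧ ¬p2) ∧ ((p1 ⊃ p1) ∧ (p1 ∨ p1)))) = 1 ⊃ 1/7 = 1/7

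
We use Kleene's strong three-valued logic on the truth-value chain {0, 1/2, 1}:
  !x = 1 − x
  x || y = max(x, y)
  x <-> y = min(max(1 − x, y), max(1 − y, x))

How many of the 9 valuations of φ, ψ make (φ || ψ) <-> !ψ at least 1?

φ = 0, ψ = 0 ↦ 0  <
φ = 0, ψ = 1/2 ↦ 1/2  <
φ = 0, ψ = 1 ↦ 0  <
φ = 1/2, ψ = 0 ↦ 1/2  <
φ = 1/2, ψ = 1/2 ↦ 1/2  <
φ = 1/2, ψ = 1 ↦ 0  <
φ = 1, ψ = 0 ↦ 1  ≥
φ = 1, ψ = 1/2 ↦ 1/2  <
φ = 1, ψ = 1 ↦ 0  <
So 1 of the 9 assignments meets the threshold.

1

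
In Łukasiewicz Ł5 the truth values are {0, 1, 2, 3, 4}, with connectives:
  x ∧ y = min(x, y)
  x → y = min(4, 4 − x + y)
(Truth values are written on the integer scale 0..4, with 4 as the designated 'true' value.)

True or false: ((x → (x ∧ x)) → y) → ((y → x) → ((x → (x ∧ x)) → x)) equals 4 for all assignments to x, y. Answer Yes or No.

At x = 1, y = 3, for instance:
x ∧ x = 1 ∧ 1 = 1
x → (x ∧ x) = 1 → 1 = 4
(x → (x ∧ x)) → y = 4 → 3 = 3
y → x = 3 → 1 = 2
(x → (x ∧ x)) → x = 4 → 1 = 1
(y → x) → ((x → (x ∧ x)) → x) = 2 → 1 = 3
((x → (x ∧ x)) → y) → ((y → x) → ((x → (x ∧ x)) → x)) = 3 → 3 = 4
and checking the remaining 24 assignments likewise gives ≥ 4 in every case.

Yes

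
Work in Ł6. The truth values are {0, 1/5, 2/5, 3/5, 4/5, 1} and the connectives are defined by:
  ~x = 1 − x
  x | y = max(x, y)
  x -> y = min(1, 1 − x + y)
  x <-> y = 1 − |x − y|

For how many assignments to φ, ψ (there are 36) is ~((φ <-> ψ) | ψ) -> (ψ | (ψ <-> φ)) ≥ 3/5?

value 1: 30 assignments (counts)
value 4/5: 3 assignments (counts)
value 2/5: 2 assignments
value 0: 1 assignment
So 33 of the 36 assignments meet the threshold.

33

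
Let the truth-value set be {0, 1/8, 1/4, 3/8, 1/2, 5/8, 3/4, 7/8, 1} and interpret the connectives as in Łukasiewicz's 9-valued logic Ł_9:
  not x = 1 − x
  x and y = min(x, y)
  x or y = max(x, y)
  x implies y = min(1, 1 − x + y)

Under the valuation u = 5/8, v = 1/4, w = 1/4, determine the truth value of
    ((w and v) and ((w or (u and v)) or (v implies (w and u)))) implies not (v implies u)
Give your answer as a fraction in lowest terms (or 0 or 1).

3/4

w and v = 1/4 and 1/4 = 1/4
u and v = 5/8 and 1/4 = 1/4
w or (u and v) = 1/4 or 1/4 = 1/4
w and u = 1/4 and 5/8 = 1/4
v implies (w and u) = 1/4 implies 1/4 = 1
(w or (u and v)) or (v implies (w and u)) = 1/4 or 1 = 1
(w and v) and ((w or (u and v)) or (v implies (w and u))) = 1/4 and 1 = 1/4
v implies u = 1/4 implies 5/8 = 1
not (v implies u) = not 1 = 0
((w and v) and ((w or (u and v)) or (v implies (w and u)))) implies not (v implies u) = 1/4 implies 0 = 3/4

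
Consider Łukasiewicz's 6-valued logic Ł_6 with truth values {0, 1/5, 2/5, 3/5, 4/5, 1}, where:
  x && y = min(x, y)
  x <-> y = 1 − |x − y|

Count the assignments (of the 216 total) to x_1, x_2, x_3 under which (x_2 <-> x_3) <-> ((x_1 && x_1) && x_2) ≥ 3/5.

value 1: 35 assignments (counts)
value 4/5: 54 assignments (counts)
value 3/5: 47 assignments (counts)
value 2/5: 42 assignments
value 1/5: 26 assignments
value 0: 12 assignments
So 136 of the 216 assignments meet the threshold.

136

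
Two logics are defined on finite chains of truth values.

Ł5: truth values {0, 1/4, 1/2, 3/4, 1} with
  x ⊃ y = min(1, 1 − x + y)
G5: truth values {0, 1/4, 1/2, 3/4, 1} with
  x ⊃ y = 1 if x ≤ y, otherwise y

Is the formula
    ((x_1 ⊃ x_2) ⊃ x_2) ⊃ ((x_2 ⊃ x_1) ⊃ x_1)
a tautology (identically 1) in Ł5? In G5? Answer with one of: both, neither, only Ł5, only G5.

In Ł5: every assignment gives 1 — tautology.
In G5: at x_1 = 1/4, x_2 = 0 the value is 1/4 — not a tautology.

only Ł5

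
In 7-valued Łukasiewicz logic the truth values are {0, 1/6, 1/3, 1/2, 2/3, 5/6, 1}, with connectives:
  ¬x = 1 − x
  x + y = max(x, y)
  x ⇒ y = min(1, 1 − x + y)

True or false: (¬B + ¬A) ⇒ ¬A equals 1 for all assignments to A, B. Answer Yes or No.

No

Counterexample: take A = 1/6, B = 0.
¬B = ¬0 = 1
¬A = ¬1/6 = 5/6
¬B + ¬A = 1 + 5/6 = 1
¬A = ¬1/6 = 5/6
(¬B + ¬A) ⇒ ¬A = 1 ⇒ 5/6 = 5/6
This gives 5/6 ≠ 1.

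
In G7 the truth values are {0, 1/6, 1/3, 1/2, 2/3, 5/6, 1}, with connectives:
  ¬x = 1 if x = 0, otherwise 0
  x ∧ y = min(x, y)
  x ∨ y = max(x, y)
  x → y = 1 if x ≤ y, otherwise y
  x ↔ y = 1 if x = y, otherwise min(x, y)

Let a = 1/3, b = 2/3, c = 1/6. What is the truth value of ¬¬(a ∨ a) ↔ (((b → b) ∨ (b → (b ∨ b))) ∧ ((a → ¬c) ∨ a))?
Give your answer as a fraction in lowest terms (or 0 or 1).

1/3

a ∨ a = 1/3 ∨ 1/3 = 1/3
¬(a ∨ a) = ¬1/3 = 0
¬¬(a ∨ a) = ¬0 = 1
b → b = 2/3 → 2/3 = 1
b ∨ b = 2/3 ∨ 2/3 = 2/3
b → (b ∨ b) = 2/3 → 2/3 = 1
(b → b) ∨ (b → (b ∨ b)) = 1 ∨ 1 = 1
¬c = ¬1/6 = 0
a → ¬c = 1/3 → 0 = 0
(a → ¬c) ∨ a = 0 ∨ 1/3 = 1/3
((b → b) ∨ (b → (b ∨ b))) ∧ ((a → ¬c) ∨ a) = 1 ∧ 1/3 = 1/3
¬¬(a ∨ a) ↔ (((b → b) ∨ (b → (b ∨ b))) ∧ ((a → ¬c) ∨ a)) = 1 ↔ 1/3 = 1/3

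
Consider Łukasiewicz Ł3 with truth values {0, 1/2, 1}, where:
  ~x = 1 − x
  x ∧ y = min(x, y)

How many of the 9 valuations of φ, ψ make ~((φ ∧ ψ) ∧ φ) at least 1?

5

φ = 0, ψ = 0 ↦ 1  ≥
φ = 0, ψ = 1/2 ↦ 1  ≥
φ = 0, ψ = 1 ↦ 1  ≥
φ = 1/2, ψ = 0 ↦ 1  ≥
φ = 1/2, ψ = 1/2 ↦ 1/2  <
φ = 1/2, ψ = 1 ↦ 1/2  <
φ = 1, ψ = 0 ↦ 1  ≥
φ = 1, ψ = 1/2 ↦ 1/2  <
φ = 1, ψ = 1 ↦ 0  <
So 5 of the 9 assignments meet the threshold.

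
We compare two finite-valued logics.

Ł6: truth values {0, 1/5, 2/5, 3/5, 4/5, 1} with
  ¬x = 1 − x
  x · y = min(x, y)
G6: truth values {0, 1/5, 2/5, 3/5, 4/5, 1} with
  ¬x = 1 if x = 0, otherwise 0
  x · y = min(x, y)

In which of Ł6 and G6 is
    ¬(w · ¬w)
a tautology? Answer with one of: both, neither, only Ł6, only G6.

only G6

In Ł6: at w = 1/5 the value is 4/5 — not a tautology.
In G6: every assignment gives 1 — tautology.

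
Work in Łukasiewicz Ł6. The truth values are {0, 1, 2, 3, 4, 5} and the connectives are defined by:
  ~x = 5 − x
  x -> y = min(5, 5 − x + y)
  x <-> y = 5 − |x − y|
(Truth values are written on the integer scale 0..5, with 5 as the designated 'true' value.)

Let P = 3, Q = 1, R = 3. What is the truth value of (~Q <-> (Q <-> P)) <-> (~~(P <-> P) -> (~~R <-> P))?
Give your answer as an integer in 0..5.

4

~Q = ~1 = 4
Q <-> P = 1 <-> 3 = 3
~Q <-> (Q <-> P) = 4 <-> 3 = 4
P <-> P = 3 <-> 3 = 5
~(P <-> P) = ~5 = 0
~~(P <-> P) = ~0 = 5
~R = ~3 = 2
~~R = ~2 = 3
~~R <-> P = 3 <-> 3 = 5
~~(P <-> P) -> (~~R <-> P) = 5 -> 5 = 5
(~Q <-> (Q <-> P)) <-> (~~(P <-> P) -> (~~R <-> P)) = 4 <-> 5 = 4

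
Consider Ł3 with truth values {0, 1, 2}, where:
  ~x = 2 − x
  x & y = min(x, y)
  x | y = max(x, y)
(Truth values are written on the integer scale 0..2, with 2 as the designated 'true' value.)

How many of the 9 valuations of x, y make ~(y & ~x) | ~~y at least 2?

7

x = 0, y = 0 ↦ 2  ≥
x = 0, y = 1 ↦ 1  <
x = 0, y = 2 ↦ 2  ≥
x = 1, y = 0 ↦ 2  ≥
x = 1, y = 1 ↦ 1  <
x = 1, y = 2 ↦ 2  ≥
x = 2, y = 0 ↦ 2  ≥
x = 2, y = 1 ↦ 2  ≥
x = 2, y = 2 ↦ 2  ≥
So 7 of the 9 assignments meet the threshold.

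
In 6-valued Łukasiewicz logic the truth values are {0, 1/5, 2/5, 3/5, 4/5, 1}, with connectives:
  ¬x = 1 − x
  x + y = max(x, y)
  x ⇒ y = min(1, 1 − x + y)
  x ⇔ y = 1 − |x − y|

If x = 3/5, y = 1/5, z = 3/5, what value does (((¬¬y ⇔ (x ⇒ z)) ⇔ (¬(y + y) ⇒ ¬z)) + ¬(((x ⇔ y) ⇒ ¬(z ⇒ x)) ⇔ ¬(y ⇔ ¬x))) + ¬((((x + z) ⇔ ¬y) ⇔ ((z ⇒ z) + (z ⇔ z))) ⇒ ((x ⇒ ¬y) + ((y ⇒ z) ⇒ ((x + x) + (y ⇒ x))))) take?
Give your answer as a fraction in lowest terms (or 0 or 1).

3/5

¬y = ¬1/5 = 4/5
¬¬y = ¬4/5 = 1/5
x ⇒ z = 3/5 ⇒ 3/5 = 1
¬¬y ⇔ (x ⇒ z) = 1/5 ⇔ 1 = 1/5
y + y = 1/5 + 1/5 = 1/5
¬(y + y) = ¬1/5 = 4/5
¬z = ¬3/5 = 2/5
¬(y + y) ⇒ ¬z = 4/5 ⇒ 2/5 = 3/5
(¬¬y ⇔ (x ⇒ z)) ⇔ (¬(y + y) ⇒ ¬z) = 1/5 ⇔ 3/5 = 3/5
x ⇔ y = 3/5 ⇔ 1/5 = 3/5
z ⇒ x = 3/5 ⇒ 3/5 = 1
¬(z ⇒ x) = ¬1 = 0
(x ⇔ y) ⇒ ¬(z ⇒ x) = 3/5 ⇒ 0 = 2/5
¬x = ¬3/5 = 2/5
y ⇔ ¬x = 1/5 ⇔ 2/5 = 4/5
¬(y ⇔ ¬x) = ¬4/5 = 1/5
((x ⇔ y) ⇒ ¬(z ⇒ x)) ⇔ ¬(y ⇔ ¬x) = 2/5 ⇔ 1/5 = 4/5
¬(((x ⇔ y) ⇒ ¬(z ⇒ x)) ⇔ ¬(y ⇔ ¬x)) = ¬4/5 = 1/5
((¬¬y ⇔ (x ⇒ z)) ⇔ (¬(y + y) ⇒ ¬z)) + ¬(((x ⇔ y) ⇒ ¬(z ⇒ x)) ⇔ ¬(y ⇔ ¬x)) = 3/5 + 1/5 = 3/5
x + z = 3/5 + 3/5 = 3/5
¬y = ¬1/5 = 4/5
(x + z) ⇔ ¬y = 3/5 ⇔ 4/5 = 4/5
z ⇒ z = 3/5 ⇒ 3/5 = 1
z ⇔ z = 3/5 ⇔ 3/5 = 1
(z ⇒ z) + (z ⇔ z) = 1 + 1 = 1
((x + z) ⇔ ¬y) ⇔ ((z ⇒ z) + (z ⇔ z)) = 4/5 ⇔ 1 = 4/5
¬y = ¬1/5 = 4/5
x ⇒ ¬y = 3/5 ⇒ 4/5 = 1
y ⇒ z = 1/5 ⇒ 3/5 = 1
x + x = 3/5 + 3/5 = 3/5
y ⇒ x = 1/5 ⇒ 3/5 = 1
(x + x) + (y ⇒ x) = 3/5 + 1 = 1
(y ⇒ z) ⇒ ((x + x) + (y ⇒ x)) = 1 ⇒ 1 = 1
(x ⇒ ¬y) + ((y ⇒ z) ⇒ ((x + x) + (y ⇒ x))) = 1 + 1 = 1
(((x + z) ⇔ ¬y) ⇔ ((z ⇒ z) + (z ⇔ z))) ⇒ ((x ⇒ ¬y) + ((y ⇒ z) ⇒ ((x + x) + (y ⇒ x)))) = 4/5 ⇒ 1 = 1
¬((((x + z) ⇔ ¬y) ⇔ ((z ⇒ z) + (z ⇔ z))) ⇒ ((x ⇒ ¬y) + ((y ⇒ z) ⇒ ((x + x) + (y ⇒ x))))) = ¬1 = 0
(((¬¬y ⇔ (x ⇒ z)) ⇔ (¬(y + y) ⇒ ¬z)) + ¬(((x ⇔ y) ⇒ ¬(z ⇒ x)) ⇔ ¬(y ⇔ ¬x))) + ¬((((x + z) ⇔ ¬y) ⇔ ((z ⇒ z) + (z ⇔ z))) ⇒ ((x ⇒ ¬y) + ((y ⇒ z) ⇒ ((x + x) + (y ⇒ x))))) = 3/5 + 0 = 3/5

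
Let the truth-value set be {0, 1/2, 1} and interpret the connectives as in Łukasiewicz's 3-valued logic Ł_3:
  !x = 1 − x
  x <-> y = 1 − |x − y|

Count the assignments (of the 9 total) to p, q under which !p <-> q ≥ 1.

3

p = 0, q = 0 ↦ 0  <
p = 0, q = 1/2 ↦ 1/2  <
p = 0, q = 1 ↦ 1  ≥
p = 1/2, q = 0 ↦ 1/2  <
p = 1/2, q = 1/2 ↦ 1  ≥
p = 1/2, q = 1 ↦ 1/2  <
p = 1, q = 0 ↦ 1  ≥
p = 1, q = 1/2 ↦ 1/2  <
p = 1, q = 1 ↦ 0  <
So 3 of the 9 assignments meet the threshold.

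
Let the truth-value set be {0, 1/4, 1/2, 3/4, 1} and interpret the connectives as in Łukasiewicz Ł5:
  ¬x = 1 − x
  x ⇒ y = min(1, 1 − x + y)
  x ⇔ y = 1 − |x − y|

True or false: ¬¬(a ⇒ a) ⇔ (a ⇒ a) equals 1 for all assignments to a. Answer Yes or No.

a = 0 ↦ 1
a = 1/4 ↦ 1
a = 1/2 ↦ 1
a = 3/4 ↦ 1
a = 1 ↦ 1
Every assignment gives a value ≥ 1.

Yes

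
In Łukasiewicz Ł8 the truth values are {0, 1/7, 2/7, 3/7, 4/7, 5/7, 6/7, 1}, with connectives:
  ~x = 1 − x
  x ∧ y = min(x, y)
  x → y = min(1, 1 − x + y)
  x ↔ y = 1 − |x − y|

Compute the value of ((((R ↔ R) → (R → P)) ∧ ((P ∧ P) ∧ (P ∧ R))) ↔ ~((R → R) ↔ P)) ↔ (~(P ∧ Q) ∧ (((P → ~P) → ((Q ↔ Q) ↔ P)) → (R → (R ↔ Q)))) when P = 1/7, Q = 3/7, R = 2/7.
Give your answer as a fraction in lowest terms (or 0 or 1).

R ↔ R = 2/7 ↔ 2/7 = 1
R → P = 2/7 → 1/7 = 6/7
(R ↔ R) → (R → P) = 1 → 6/7 = 6/7
P ∧ P = 1/7 ∧ 1/7 = 1/7
P ∧ R = 1/7 ∧ 2/7 = 1/7
(P ∧ P) ∧ (P ∧ R) = 1/7 ∧ 1/7 = 1/7
((R ↔ R) → (R → P)) ∧ ((P ∧ P) ∧ (P ∧ R)) = 6/7 ∧ 1/7 = 1/7
R → R = 2/7 → 2/7 = 1
(R → R) ↔ P = 1 ↔ 1/7 = 1/7
~((R → R) ↔ P) = ~1/7 = 6/7
(((R ↔ R) → (R → P)) ∧ ((P ∧ P) ∧ (P ∧ R))) ↔ ~((R → R) ↔ P) = 1/7 ↔ 6/7 = 2/7
P ∧ Q = 1/7 ∧ 3/7 = 1/7
~(P ∧ Q) = ~1/7 = 6/7
~P = ~1/7 = 6/7
P → ~P = 1/7 → 6/7 = 1
Q ↔ Q = 3/7 ↔ 3/7 = 1
(Q ↔ Q) ↔ P = 1 ↔ 1/7 = 1/7
(P → ~P) → ((Q ↔ Q) ↔ P) = 1 → 1/7 = 1/7
R ↔ Q = 2/7 ↔ 3/7 = 6/7
R → (R ↔ Q) = 2/7 → 6/7 = 1
((P → ~P) → ((Q ↔ Q) ↔ P)) → (R → (R ↔ Q)) = 1/7 → 1 = 1
~(P ∧ Q) ∧ (((P → ~P) → ((Q ↔ Q) ↔ P)) → (R → (R ↔ Q))) = 6/7 ∧ 1 = 6/7
((((R ↔ R) → (R → P)) ∧ ((P ∧ P) ∧ (P ∧ R))) ↔ ~((R → R) ↔ P)) ↔ (~(P ∧ Q) ∧ (((P → ~P) → ((Q ↔ Q) ↔ P)) → (R → (R ↔ Q)))) = 2/7 ↔ 6/7 = 3/7

3/7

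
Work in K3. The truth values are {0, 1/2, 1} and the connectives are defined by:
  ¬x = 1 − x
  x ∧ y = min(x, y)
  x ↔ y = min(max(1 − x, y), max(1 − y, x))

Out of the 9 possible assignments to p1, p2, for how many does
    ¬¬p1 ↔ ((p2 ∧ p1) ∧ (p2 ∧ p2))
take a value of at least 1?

4

p1 = 0, p2 = 0 ↦ 1  ≥
p1 = 0, p2 = 1/2 ↦ 1  ≥
p1 = 0, p2 = 1 ↦ 1  ≥
p1 = 1/2, p2 = 0 ↦ 1/2  <
p1 = 1/2, p2 = 1/2 ↦ 1/2  <
p1 = 1/2, p2 = 1 ↦ 1/2  <
p1 = 1, p2 = 0 ↦ 0  <
p1 = 1, p2 = 1/2 ↦ 1/2  <
p1 = 1, p2 = 1 ↦ 1  ≥
So 4 of the 9 assignments meet the threshold.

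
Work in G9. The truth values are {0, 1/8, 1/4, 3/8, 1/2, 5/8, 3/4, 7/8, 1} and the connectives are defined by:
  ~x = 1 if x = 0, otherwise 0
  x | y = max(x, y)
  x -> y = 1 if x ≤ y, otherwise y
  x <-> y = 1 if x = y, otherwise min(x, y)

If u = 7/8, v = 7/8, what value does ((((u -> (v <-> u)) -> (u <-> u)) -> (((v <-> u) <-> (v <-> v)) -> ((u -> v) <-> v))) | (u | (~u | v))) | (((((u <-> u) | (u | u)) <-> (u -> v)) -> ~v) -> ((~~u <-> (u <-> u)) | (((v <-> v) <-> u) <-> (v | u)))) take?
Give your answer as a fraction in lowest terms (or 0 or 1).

1

v <-> u = 7/8 <-> 7/8 = 1
u -> (v <-> u) = 7/8 -> 1 = 1
u <-> u = 7/8 <-> 7/8 = 1
(u -> (v <-> u)) -> (u <-> u) = 1 -> 1 = 1
v <-> u = 7/8 <-> 7/8 = 1
v <-> v = 7/8 <-> 7/8 = 1
(v <-> u) <-> (v <-> v) = 1 <-> 1 = 1
u -> v = 7/8 -> 7/8 = 1
(u -> v) <-> v = 1 <-> 7/8 = 7/8
((v <-> u) <-> (v <-> v)) -> ((u -> v) <-> v) = 1 -> 7/8 = 7/8
((u -> (v <-> u)) -> (u <-> u)) -> (((v <-> u) <-> (v <-> v)) -> ((u -> v) <-> v)) = 1 -> 7/8 = 7/8
~u = ~7/8 = 0
~u | v = 0 | 7/8 = 7/8
u | (~u | v) = 7/8 | 7/8 = 7/8
(((u -> (v <-> u)) -> (u <-> u)) -> (((v <-> u) <-> (v <-> v)) -> ((u -> v) <-> v))) | (u | (~u | v)) = 7/8 | 7/8 = 7/8
u <-> u = 7/8 <-> 7/8 = 1
u | u = 7/8 | 7/8 = 7/8
(u <-> u) | (u | u) = 1 | 7/8 = 1
u -> v = 7/8 -> 7/8 = 1
((u <-> u) | (u | u)) <-> (u -> v) = 1 <-> 1 = 1
~v = ~7/8 = 0
(((u <-> u) | (u | u)) <-> (u -> v)) -> ~v = 1 -> 0 = 0
~u = ~7/8 = 0
~~u = ~0 = 1
u <-> u = 7/8 <-> 7/8 = 1
~~u <-> (u <-> u) = 1 <-> 1 = 1
v <-> v = 7/8 <-> 7/8 = 1
(v <-> v) <-> u = 1 <-> 7/8 = 7/8
v | u = 7/8 | 7/8 = 7/8
((v <-> v) <-> u) <-> (v | u) = 7/8 <-> 7/8 = 1
(~~u <-> (u <-> u)) | (((v <-> v) <-> u) <-> (v | u)) = 1 | 1 = 1
((((u <-> u) | (u | u)) <-> (u -> v)) -> ~v) -> ((~~u <-> (u <-> u)) | (((v <-> v) <-> u) <-> (v | u))) = 0 -> 1 = 1
((((u -> (v <-> u)) -> (u <-> u)) -> (((v <-> u) <-> (v <-> v)) -> ((u -> v) <-> v))) | (u | (~u | v))) | (((((u <-> u) | (u | u)) <-> (u -> v)) -> ~v) -> ((~~u <-> (u <-> u)) | (((v <-> v) <-> u) <-> (v | u)))) = 7/8 | 1 = 1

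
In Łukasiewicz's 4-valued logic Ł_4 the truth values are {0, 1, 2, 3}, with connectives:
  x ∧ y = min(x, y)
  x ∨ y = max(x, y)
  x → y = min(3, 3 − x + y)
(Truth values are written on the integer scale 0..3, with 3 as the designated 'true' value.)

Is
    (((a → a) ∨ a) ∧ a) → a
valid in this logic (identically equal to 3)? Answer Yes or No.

a = 0 ↦ 3
a = 1 ↦ 3
a = 2 ↦ 3
a = 3 ↦ 3
Every assignment gives a value ≥ 3.

Yes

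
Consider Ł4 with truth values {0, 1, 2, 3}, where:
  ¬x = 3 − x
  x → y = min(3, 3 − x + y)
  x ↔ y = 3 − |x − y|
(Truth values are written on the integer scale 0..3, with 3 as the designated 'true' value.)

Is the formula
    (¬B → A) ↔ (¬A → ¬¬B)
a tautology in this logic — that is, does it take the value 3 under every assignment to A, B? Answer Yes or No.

A = 0, B = 0 ↦ 3
A = 0, B = 1 ↦ 3
A = 0, B = 2 ↦ 3
A = 0, B = 3 ↦ 3
A = 1, B = 0 ↦ 3
A = 1, B = 1 ↦ 3
A = 1, B = 2 ↦ 3
A = 1, B = 3 ↦ 3
A = 2, B = 0 ↦ 3
A = 2, B = 1 ↦ 3
A = 2, B = 2 ↦ 3
A = 2, B = 3 ↦ 3
A = 3, B = 0 ↦ 3
A = 3, B = 1 ↦ 3
A = 3, B = 2 ↦ 3
A = 3, B = 3 ↦ 3
Every assignment gives a value ≥ 3.

Yes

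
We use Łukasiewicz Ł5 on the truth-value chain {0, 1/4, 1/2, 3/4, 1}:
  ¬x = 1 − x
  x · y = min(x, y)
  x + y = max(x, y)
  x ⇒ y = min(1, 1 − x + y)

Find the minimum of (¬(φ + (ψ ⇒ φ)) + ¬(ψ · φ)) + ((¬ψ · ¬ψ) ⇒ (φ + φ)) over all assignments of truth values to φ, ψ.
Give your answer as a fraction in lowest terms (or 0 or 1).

3/4

Take φ = 1/4, ψ = 1/4:
ψ ⇒ φ = 1/4 ⇒ 1/4 = 1
φ + (ψ ⇒ φ) = 1/4 + 1 = 1
¬(φ + (ψ ⇒ φ)) = ¬1 = 0
ψ · φ = 1/4 · 1/4 = 1/4
¬(ψ · φ) = ¬1/4 = 3/4
¬(φ + (ψ ⇒ φ)) + ¬(ψ · φ) = 0 + 3/4 = 3/4
¬ψ = ¬1/4 = 3/4
¬ψ = ¬1/4 = 3/4
¬ψ · ¬ψ = 3/4 · 3/4 = 3/4
φ + φ = 1/4 + 1/4 = 1/4
(¬ψ · ¬ψ) ⇒ (φ + φ) = 3/4 ⇒ 1/4 = 1/2
(¬(φ + (ψ ⇒ φ)) + ¬(ψ · φ)) + ((¬ψ · ¬ψ) ⇒ (φ + φ)) = 3/4 + 1/2 = 3/4
No assignment yields a value below 3/4, so this is the minimum.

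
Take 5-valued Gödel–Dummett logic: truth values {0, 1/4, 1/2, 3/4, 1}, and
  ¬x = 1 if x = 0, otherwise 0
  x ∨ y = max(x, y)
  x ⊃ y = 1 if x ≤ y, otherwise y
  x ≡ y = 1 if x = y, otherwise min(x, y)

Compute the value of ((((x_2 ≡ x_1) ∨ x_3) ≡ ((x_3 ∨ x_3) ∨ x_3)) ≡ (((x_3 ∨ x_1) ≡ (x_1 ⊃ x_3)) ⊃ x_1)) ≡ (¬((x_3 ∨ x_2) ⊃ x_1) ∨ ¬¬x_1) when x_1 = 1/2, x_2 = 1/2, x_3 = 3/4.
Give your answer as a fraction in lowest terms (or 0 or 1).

x_2 ≡ x_1 = 1/2 ≡ 1/2 = 1
(x_2 ≡ x_1) ∨ x_3 = 1 ∨ 3/4 = 1
x_3 ∨ x_3 = 3/4 ∨ 3/4 = 3/4
(x_3 ∨ x_3) ∨ x_3 = 3/4 ∨ 3/4 = 3/4
((x_2 ≡ x_1) ∨ x_3) ≡ ((x_3 ∨ x_3) ∨ x_3) = 1 ≡ 3/4 = 3/4
x_3 ∨ x_1 = 3/4 ∨ 1/2 = 3/4
x_1 ⊃ x_3 = 1/2 ⊃ 3/4 = 1
(x_3 ∨ x_1) ≡ (x_1 ⊃ x_3) = 3/4 ≡ 1 = 3/4
((x_3 ∨ x_1) ≡ (x_1 ⊃ x_3)) ⊃ x_1 = 3/4 ⊃ 1/2 = 1/2
(((x_2 ≡ x_1) ∨ x_3) ≡ ((x_3 ∨ x_3) ∨ x_3)) ≡ (((x_3 ∨ x_1) ≡ (x_1 ⊃ x_3)) ⊃ x_1) = 3/4 ≡ 1/2 = 1/2
x_3 ∨ x_2 = 3/4 ∨ 1/2 = 3/4
(x_3 ∨ x_2) ⊃ x_1 = 3/4 ⊃ 1/2 = 1/2
¬((x_3 ∨ x_2) ⊃ x_1) = ¬1/2 = 0
¬x_1 = ¬1/2 = 0
¬¬x_1 = ¬0 = 1
¬((x_3 ∨ x_2) ⊃ x_1) ∨ ¬¬x_1 = 0 ∨ 1 = 1
((((x_2 ≡ x_1) ∨ x_3) ≡ ((x_3 ∨ x_3) ∨ x_3)) ≡ (((x_3 ∨ x_1) ≡ (x_1 ⊃ x_3)) ⊃ x_1)) ≡ (¬((x_3 ∨ x_2) ⊃ x_1) ∨ ¬¬x_1) = 1/2 ≡ 1 = 1/2

1/2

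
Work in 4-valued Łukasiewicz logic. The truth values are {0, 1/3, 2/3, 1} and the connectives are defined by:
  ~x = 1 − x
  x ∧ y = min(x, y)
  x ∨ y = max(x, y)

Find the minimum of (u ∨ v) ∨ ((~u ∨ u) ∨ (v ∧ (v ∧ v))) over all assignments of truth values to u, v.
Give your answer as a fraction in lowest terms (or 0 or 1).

Take u = 1/3, v = 0:
u ∨ v = 1/3 ∨ 0 = 1/3
~u = ~1/3 = 2/3
~u ∨ u = 2/3 ∨ 1/3 = 2/3
v ∧ v = 0 ∧ 0 = 0
v ∧ (v ∧ v) = 0 ∧ 0 = 0
(~u ∨ u) ∨ (v ∧ (v ∧ v)) = 2/3 ∨ 0 = 2/3
(u ∨ v) ∨ ((~u ∨ u) ∨ (v ∧ (v ∧ v))) = 1/3 ∨ 2/3 = 2/3
No assignment yields a value below 2/3, so this is the minimum.

2/3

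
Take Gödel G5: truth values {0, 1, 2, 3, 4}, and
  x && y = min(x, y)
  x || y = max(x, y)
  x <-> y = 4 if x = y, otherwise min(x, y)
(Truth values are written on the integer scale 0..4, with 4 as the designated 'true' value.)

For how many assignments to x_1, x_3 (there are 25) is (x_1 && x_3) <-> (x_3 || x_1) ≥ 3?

7

value 4: 5 assignments (counts)
value 3: 2 assignments (counts)
value 2: 4 assignments
value 1: 6 assignments
value 0: 8 assignments
So 7 of the 25 assignments meet the threshold.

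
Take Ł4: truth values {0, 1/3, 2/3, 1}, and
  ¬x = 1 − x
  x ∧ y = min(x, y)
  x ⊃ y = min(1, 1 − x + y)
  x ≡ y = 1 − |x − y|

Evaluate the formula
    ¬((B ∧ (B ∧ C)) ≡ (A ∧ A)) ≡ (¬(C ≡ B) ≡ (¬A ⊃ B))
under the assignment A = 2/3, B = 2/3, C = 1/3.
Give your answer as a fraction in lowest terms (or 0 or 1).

1

B ∧ C = 2/3 ∧ 1/3 = 1/3
B ∧ (B ∧ C) = 2/3 ∧ 1/3 = 1/3
A ∧ A = 2/3 ∧ 2/3 = 2/3
(B ∧ (B ∧ C)) ≡ (A ∧ A) = 1/3 ≡ 2/3 = 2/3
¬((B ∧ (B ∧ C)) ≡ (A ∧ A)) = ¬2/3 = 1/3
C ≡ B = 1/3 ≡ 2/3 = 2/3
¬(C ≡ B) = ¬2/3 = 1/3
¬A = ¬2/3 = 1/3
¬A ⊃ B = 1/3 ⊃ 2/3 = 1
¬(C ≡ B) ≡ (¬A ⊃ B) = 1/3 ≡ 1 = 1/3
¬((B ∧ (B ∧ C)) ≡ (A ∧ A)) ≡ (¬(C ≡ B) ≡ (¬A ⊃ B)) = 1/3 ≡ 1/3 = 1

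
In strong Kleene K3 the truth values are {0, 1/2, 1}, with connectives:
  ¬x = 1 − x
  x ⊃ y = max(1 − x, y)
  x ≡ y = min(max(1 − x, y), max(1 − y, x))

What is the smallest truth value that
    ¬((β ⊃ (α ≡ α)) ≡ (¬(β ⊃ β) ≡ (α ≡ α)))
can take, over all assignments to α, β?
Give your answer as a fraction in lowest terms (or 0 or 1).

1/2

Take α = 0, β = 1/2:
α ≡ α = 0 ≡ 0 = 1
β ⊃ (α ≡ α) = 1/2 ⊃ 1 = 1
β ⊃ β = 1/2 ⊃ 1/2 = 1/2
¬(β ⊃ β) = ¬1/2 = 1/2
α ≡ α = 0 ≡ 0 = 1
¬(β ⊃ β) ≡ (α ≡ α) = 1/2 ≡ 1 = 1/2
(β ⊃ (α ≡ α)) ≡ (¬(β ⊃ β) ≡ (α ≡ α)) = 1 ≡ 1/2 = 1/2
¬((β ⊃ (α ≡ α)) ≡ (¬(β ⊃ β) ≡ (α ≡ α))) = ¬1/2 = 1/2
No assignment yields a value below 1/2, so this is the minimum.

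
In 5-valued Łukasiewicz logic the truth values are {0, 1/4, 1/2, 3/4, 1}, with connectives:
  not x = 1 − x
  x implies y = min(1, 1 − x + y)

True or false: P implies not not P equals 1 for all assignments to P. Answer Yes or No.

Yes

P = 0 ↦ 1
P = 1/4 ↦ 1
P = 1/2 ↦ 1
P = 3/4 ↦ 1
P = 1 ↦ 1
Every assignment gives a value ≥ 1.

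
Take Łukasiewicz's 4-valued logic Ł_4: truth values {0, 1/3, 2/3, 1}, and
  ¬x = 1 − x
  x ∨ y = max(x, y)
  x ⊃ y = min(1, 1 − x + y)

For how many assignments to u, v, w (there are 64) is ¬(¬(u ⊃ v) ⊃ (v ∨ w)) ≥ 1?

value 1: 1 assignment (counts)
value 2/3: 2 assignments
value 1/3: 5 assignments
value 0: 56 assignments
So 1 of the 64 assignments meets the threshold.

1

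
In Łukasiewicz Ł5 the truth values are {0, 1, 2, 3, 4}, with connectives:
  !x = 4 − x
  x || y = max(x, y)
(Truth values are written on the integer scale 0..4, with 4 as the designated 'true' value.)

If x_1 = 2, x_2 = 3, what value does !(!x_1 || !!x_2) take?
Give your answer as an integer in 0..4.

!x_1 = !2 = 2
!x_2 = !3 = 1
!!x_2 = !1 = 3
!x_1 || !!x_2 = 2 || 3 = 3
!(!x_1 || !!x_2) = !3 = 1

1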